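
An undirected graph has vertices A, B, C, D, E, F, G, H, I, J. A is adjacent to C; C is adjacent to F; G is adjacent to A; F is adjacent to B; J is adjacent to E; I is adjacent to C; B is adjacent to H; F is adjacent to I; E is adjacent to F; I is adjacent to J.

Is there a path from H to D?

No

Explore from H.
Distance 1: reach B.
Distance 2: reach F.
Distance 3: reach C, E, I.
Distance 4: reach A, J.
Distance 5: reach G.
The search is exhausted without reaching D; it lies in a different component.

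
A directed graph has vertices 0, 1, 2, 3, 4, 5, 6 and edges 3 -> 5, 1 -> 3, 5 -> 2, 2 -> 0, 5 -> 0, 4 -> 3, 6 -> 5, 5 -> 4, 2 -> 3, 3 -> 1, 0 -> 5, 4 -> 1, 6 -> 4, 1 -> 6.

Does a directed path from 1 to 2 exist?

Explore from 1.
Distance 1: reach 3, 6.
Distance 2: reach 4, 5.
Distance 3: reach 0, 2.
Found 2.

Yes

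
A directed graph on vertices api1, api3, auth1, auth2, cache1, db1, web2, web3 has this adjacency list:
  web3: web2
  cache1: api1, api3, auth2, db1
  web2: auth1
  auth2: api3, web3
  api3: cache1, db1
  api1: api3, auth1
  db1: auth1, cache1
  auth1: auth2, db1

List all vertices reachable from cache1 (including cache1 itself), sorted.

api1, api3, auth1, auth2, cache1, db1, web2, web3

Start at cache1.
Its neighbours: api1, api3, auth2, db1.
Then their neighbours: auth1, web3.
Then next layer: web2.
Every vertex is now reached.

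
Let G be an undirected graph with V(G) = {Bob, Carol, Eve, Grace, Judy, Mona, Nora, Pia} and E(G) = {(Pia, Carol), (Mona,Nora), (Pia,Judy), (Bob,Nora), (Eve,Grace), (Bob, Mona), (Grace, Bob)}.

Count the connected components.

From Bob: component {Bob, Eve, Grace, Mona, Nora}.
From Carol: component {Carol, Judy, Pia}.
That's 2 components.

2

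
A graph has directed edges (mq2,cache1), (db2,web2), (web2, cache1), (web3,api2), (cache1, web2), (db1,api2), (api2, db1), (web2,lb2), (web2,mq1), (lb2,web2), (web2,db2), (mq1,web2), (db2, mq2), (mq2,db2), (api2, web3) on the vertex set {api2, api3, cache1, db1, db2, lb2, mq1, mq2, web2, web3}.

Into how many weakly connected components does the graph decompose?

From api2: component {api2, db1, web3}.
From api3: component {api3}.
From cache1: component {cache1, db2, lb2, mq1, mq2, web2}.
That's 3 components.

3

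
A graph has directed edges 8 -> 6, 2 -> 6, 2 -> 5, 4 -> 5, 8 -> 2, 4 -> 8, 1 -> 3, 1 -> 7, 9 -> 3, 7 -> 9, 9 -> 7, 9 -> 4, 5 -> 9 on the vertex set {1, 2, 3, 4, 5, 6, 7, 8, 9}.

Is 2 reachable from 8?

Explore from 8.
Distance 1: reach 2, 6.
Found 2.

Yes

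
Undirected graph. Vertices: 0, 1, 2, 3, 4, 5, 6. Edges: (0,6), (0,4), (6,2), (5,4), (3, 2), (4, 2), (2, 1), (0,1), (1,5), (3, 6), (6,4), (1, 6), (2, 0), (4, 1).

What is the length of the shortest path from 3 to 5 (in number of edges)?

Distance 0: 3.
Distance 1: 2, 6.
Distance 2: 0, 1, 4.
Distance 3: 5 — contains 5.

3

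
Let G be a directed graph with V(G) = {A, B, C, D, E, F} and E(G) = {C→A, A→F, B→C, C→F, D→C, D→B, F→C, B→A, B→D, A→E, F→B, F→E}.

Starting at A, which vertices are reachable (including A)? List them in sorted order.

Start at A.
Its neighbours: E, F.
Then their neighbours: B, C.
Then next layer: D.
Every vertex is now reached.

A, B, C, D, E, F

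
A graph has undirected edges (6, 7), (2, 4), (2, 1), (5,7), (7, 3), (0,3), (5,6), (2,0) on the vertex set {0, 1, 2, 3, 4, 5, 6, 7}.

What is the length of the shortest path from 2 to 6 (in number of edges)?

4

Distance 0: 2.
Distance 1: 0, 1, 4.
Distance 2: 3.
Distance 3: 7.
Distance 4: 5, 6 — contains 6.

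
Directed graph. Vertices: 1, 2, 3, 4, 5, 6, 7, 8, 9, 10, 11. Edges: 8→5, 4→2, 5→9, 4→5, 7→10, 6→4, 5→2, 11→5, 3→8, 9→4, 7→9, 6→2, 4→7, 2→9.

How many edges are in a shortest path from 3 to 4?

4

Distance 0: 3.
Distance 1: 8.
Distance 2: 5.
Distance 3: 2, 9.
Distance 4: 4 — contains 4.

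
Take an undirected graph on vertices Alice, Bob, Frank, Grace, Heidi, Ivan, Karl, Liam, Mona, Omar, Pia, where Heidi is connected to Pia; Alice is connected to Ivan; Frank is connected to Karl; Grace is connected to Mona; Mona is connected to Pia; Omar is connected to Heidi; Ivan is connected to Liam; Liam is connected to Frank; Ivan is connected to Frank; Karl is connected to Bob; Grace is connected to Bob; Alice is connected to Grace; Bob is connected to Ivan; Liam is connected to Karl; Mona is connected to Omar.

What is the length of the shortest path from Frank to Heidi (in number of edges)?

Distance 0: Frank.
Distance 1: Ivan, Karl, Liam.
Distance 2: Alice, Bob.
Distance 3: Grace.
Distance 4: Mona.
Distance 5: Omar, Pia.
Distance 6: Heidi — contains Heidi.

6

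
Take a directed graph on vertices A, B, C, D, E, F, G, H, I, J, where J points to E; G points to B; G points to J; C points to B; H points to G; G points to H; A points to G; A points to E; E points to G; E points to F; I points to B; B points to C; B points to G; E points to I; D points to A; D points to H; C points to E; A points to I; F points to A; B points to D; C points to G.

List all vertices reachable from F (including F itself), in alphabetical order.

A, B, C, D, E, F, G, H, I, J

Start at F.
Its neighbours: A.
Then their neighbours: E, G, I.
Then next layer: B, H, J.
Then next layer: C, D.
Every vertex is now reached.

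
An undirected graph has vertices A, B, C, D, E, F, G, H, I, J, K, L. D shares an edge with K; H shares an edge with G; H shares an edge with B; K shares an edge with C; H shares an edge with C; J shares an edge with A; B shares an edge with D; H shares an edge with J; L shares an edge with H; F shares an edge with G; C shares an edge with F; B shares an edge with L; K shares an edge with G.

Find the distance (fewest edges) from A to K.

Distance 0: A.
Distance 1: J.
Distance 2: H.
Distance 3: B, C, G, L.
Distance 4: D, F, K — contains K.

4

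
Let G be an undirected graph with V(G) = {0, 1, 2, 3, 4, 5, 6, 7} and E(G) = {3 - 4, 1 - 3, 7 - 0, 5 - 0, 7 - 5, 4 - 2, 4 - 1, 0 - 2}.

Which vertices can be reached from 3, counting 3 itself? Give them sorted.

Start at 3.
Its neighbours: 1, 4.
Then their neighbours: 2.
Then next layer: 0.
Then next layer: 5, 7.
Nothing further is reachable.

0, 1, 2, 3, 4, 5, 7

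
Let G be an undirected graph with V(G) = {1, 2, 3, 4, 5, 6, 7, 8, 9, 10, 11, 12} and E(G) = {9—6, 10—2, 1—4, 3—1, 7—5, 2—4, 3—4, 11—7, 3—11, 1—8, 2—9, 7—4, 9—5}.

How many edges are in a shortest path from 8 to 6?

5

Distance 0: 8.
Distance 1: 1.
Distance 2: 3, 4.
Distance 3: 2, 7, 11.
Distance 4: 5, 9, 10.
Distance 5: 6 — contains 6.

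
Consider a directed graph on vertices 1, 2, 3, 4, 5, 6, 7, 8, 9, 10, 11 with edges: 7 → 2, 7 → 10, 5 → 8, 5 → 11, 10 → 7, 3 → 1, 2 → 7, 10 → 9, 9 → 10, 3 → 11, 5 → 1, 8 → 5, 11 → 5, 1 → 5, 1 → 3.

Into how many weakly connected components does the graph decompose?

4

From 1: component {1, 3, 5, 8, 11}.
From 2: component {2, 7, 9, 10}.
From 4: component {4}.
From 6: component {6}.
That's 4 components.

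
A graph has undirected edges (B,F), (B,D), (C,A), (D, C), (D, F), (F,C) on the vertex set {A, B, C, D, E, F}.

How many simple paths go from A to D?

A–C–D
A–C–F–B–D
A–C–F–D

3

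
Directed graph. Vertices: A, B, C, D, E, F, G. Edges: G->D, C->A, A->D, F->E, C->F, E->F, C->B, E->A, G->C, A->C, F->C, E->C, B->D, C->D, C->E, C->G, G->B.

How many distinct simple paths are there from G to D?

G→B→D
G→C→A→D
G→C→B→D
G→C→D
G→C→E→A→D
G→C→F→E→A→D
G→D

7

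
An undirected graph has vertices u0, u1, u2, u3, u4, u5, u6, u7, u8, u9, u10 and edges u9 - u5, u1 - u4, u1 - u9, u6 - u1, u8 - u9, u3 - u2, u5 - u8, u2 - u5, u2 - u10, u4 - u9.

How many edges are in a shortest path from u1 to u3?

4

Distance 0: u1.
Distance 1: u4, u6, u9.
Distance 2: u5, u8.
Distance 3: u2.
Distance 4: u3, u10 — contains u3.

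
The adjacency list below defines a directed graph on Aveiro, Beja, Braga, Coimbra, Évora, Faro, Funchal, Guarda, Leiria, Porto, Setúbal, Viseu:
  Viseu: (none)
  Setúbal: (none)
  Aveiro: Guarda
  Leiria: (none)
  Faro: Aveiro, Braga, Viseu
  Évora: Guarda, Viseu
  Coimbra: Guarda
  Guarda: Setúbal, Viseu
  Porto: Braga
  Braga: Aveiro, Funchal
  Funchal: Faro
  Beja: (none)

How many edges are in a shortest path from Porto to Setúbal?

Distance 0: Porto.
Distance 1: Braga.
Distance 2: Aveiro, Funchal.
Distance 3: Faro, Guarda.
Distance 4: Setúbal, Viseu — contains Setúbal.

4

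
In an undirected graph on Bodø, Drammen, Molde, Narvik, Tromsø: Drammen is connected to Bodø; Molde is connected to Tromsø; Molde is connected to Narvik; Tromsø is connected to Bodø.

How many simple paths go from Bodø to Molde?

1

Bodø–Tromsø–Molde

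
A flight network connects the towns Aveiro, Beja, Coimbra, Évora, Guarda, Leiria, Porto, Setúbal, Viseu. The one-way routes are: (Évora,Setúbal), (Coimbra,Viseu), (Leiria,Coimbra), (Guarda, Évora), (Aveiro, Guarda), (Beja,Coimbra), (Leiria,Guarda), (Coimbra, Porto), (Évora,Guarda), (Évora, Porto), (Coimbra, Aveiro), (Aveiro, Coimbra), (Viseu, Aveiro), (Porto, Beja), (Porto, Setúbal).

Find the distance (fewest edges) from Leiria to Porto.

2

Distance 0: Leiria.
Distance 1: Coimbra, Guarda.
Distance 2: Aveiro, Évora, Porto, Viseu — contains Porto.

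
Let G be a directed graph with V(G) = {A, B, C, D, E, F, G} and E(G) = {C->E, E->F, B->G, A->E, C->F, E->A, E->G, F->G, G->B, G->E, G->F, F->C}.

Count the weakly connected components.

2

From A: component {A, B, C, E, F, G}.
From D: component {D}.
That's 2 components.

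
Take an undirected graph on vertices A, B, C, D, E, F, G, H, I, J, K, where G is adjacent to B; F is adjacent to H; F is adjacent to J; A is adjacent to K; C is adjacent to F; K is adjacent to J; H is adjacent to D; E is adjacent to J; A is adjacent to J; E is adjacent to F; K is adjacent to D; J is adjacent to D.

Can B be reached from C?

No

Explore from C.
Distance 1: reach F.
Distance 2: reach E, H, J.
Distance 3: reach A, D, K.
The search is exhausted without reaching B; it lies in a different component.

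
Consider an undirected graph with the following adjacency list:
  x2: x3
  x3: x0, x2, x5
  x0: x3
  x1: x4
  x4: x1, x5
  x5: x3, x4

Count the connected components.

1

From x0: component {x0, x1, x2, x3, x4, x5}.
That's 1 component.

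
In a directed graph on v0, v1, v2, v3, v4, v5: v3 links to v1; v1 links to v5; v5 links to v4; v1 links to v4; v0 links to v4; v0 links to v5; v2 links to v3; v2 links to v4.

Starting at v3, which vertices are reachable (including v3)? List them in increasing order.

Start at v3.
Its neighbours: v1.
Then their neighbours: v4, v5.
Nothing further is reachable.

v1, v3, v4, v5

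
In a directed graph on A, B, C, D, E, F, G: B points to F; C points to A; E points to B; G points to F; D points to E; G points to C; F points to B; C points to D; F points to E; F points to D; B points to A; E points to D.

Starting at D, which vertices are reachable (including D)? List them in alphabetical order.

A, B, D, E, F

Start at D.
Its neighbours: E.
Then their neighbours: B.
Then next layer: A, F.
Nothing further is reachable.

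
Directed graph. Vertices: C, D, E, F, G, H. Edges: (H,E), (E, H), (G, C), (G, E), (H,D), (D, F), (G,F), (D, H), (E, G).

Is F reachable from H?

Explore from H.
Distance 1: reach D, E.
Distance 2: reach F, G.
Found F.

Yes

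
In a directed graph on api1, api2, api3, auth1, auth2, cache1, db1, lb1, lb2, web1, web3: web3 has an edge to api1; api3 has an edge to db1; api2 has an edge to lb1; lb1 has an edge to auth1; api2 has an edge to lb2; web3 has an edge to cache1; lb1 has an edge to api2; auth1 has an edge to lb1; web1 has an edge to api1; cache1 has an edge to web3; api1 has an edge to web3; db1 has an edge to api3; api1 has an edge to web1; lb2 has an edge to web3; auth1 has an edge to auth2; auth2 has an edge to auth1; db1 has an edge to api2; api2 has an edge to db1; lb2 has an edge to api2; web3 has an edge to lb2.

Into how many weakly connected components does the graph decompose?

From api1: component {api1, api2, api3, auth1, auth2, cache1, db1, lb1, lb2, web1, web3}.
That's 1 component.

1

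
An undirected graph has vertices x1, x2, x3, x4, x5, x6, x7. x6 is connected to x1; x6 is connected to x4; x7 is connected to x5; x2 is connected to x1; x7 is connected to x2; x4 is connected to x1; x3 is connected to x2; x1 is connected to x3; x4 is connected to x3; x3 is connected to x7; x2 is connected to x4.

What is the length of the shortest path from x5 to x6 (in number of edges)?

Distance 0: x5.
Distance 1: x7.
Distance 2: x2, x3.
Distance 3: x1, x4.
Distance 4: x6 — contains x6.

4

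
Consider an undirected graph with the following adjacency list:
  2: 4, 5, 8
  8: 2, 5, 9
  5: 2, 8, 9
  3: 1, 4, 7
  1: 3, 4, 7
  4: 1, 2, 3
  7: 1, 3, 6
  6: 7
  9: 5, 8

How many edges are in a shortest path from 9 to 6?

Distance 0: 9.
Distance 1: 5, 8.
Distance 2: 2.
Distance 3: 4.
Distance 4: 1, 3.
Distance 5: 7.
Distance 6: 6 — contains 6.

6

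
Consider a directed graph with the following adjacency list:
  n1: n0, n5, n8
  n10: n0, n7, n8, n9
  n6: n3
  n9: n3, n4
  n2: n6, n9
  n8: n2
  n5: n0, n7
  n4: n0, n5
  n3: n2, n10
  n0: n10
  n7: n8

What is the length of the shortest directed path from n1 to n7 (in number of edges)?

2

Distance 0: n1.
Distance 1: n0, n5, n8.
Distance 2: n2, n7, n10 — contains n7.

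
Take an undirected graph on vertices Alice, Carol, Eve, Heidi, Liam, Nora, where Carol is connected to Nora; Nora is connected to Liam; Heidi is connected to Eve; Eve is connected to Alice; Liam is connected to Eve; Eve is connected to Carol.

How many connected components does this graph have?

From Alice: component {Alice, Carol, Eve, Heidi, Liam, Nora}.
That's 1 component.

1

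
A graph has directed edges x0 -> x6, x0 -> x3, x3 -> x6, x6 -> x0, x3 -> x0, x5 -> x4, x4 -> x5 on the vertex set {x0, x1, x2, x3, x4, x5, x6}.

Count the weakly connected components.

From x0: component {x0, x3, x6}.
From x1: component {x1}.
From x2: component {x2}.
From x4: component {x4, x5}.
That's 4 components.

4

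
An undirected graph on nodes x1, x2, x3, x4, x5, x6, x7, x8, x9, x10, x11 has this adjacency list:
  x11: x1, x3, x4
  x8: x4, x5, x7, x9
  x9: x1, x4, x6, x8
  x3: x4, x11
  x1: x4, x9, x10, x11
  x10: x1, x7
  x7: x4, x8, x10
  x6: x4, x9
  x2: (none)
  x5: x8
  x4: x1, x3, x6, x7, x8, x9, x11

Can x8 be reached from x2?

No

x2 has no edges, so nothing is reachable from it.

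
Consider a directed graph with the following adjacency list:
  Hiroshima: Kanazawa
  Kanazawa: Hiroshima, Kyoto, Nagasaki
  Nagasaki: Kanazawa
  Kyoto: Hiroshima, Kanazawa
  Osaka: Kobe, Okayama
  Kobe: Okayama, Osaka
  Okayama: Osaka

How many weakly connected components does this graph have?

2

From Hiroshima: component {Hiroshima, Kanazawa, Kyoto, Nagasaki}.
From Kobe: component {Kobe, Okayama, Osaka}.
That's 2 components.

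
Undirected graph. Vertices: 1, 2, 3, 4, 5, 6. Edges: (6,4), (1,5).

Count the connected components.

From 1: component {1, 5}.
From 2: component {2}.
From 3: component {3}.
From 4: component {4, 6}.
That's 4 components.

4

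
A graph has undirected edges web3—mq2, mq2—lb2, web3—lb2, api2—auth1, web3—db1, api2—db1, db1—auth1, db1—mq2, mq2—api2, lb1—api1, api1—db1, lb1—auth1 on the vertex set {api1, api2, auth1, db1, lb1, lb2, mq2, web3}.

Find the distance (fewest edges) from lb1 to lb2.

4

Distance 0: lb1.
Distance 1: api1, auth1.
Distance 2: api2, db1.
Distance 3: mq2, web3.
Distance 4: lb2 — contains lb2.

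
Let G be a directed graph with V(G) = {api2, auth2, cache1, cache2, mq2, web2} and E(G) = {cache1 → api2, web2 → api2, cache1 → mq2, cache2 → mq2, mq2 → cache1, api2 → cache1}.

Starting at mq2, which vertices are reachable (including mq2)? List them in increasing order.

Start at mq2.
Its neighbours: cache1.
Then their neighbours: api2.
Nothing further is reachable.

api2, cache1, mq2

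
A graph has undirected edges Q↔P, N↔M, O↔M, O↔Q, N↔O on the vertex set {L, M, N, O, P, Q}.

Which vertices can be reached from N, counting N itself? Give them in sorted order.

M, N, O, P, Q

Start at N.
Its neighbours: M, O.
Then their neighbours: Q.
Then next layer: P.
Nothing further is reachable.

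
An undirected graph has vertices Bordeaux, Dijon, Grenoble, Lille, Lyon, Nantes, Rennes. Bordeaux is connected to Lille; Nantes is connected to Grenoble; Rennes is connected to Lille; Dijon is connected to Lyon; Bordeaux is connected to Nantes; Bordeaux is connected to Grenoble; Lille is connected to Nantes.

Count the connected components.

From Bordeaux: component {Bordeaux, Grenoble, Lille, Nantes, Rennes}.
From Dijon: component {Dijon, Lyon}.
That's 2 components.

2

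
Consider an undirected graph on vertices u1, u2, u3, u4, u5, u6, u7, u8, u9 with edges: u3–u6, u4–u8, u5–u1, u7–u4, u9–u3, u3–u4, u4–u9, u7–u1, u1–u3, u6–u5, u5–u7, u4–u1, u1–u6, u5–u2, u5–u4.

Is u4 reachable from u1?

Explore from u1.
Distance 1: reach u3, u4, u5, u6, u7.
Found u4.

Yes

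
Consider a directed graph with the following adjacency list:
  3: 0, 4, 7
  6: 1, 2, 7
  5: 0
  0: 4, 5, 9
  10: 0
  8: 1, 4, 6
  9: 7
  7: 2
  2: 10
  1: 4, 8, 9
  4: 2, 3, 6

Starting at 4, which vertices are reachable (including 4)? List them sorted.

Start at 4.
Its neighbours: 2, 3, 6.
Then their neighbours: 0, 1, 7, 10.
Then next layer: 5, 8, 9.
Every vertex is now reached.

0, 1, 2, 3, 4, 5, 6, 7, 8, 9, 10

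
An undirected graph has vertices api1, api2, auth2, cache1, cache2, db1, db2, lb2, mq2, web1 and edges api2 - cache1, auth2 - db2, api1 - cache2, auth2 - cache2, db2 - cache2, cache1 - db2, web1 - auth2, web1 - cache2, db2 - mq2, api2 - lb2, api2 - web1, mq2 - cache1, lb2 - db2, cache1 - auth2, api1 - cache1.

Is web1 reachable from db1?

db1 has no edges, so nothing is reachable from it.

No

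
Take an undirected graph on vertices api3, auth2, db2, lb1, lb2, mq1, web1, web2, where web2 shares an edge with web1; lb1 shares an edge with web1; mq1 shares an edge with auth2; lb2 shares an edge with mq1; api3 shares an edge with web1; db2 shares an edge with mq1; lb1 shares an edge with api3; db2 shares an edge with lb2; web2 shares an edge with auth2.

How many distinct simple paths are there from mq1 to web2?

1

mq1–auth2–web2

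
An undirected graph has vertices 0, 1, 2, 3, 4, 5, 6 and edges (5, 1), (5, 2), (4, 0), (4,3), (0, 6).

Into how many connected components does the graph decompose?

2

From 0: component {0, 3, 4, 6}.
From 1: component {1, 2, 5}.
That's 2 components.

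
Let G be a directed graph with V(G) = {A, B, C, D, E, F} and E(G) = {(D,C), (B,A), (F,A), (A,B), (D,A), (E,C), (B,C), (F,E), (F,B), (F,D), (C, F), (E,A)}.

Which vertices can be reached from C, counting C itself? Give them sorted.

Start at C.
Its neighbours: F.
Then their neighbours: A, B, D, E.
Every vertex is now reached.

A, B, C, D, E, F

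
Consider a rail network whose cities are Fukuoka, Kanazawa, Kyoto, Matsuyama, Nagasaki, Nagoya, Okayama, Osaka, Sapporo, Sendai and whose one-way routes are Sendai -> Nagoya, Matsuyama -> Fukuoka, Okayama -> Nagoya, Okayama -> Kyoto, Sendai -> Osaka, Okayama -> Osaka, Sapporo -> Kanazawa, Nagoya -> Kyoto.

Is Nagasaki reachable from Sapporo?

Explore from Sapporo.
Distance 1: reach Kanazawa.
The search from Sapporo is exhausted; no directed path reaches Nagasaki.

No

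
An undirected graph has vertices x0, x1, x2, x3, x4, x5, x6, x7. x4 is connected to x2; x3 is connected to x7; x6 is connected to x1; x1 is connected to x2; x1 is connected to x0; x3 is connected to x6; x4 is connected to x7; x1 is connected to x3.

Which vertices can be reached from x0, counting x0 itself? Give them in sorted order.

x0, x1, x2, x3, x4, x6, x7

Start at x0.
Its neighbours: x1.
Then their neighbours: x2, x3, x6.
Then next layer: x4, x7.
Nothing further is reachable.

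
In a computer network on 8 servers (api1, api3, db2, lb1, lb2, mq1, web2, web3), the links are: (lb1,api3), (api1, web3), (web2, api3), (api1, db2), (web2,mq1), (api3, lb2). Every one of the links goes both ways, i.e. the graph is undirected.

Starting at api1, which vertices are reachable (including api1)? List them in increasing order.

api1, db2, web3

Start at api1.
Its neighbours: db2, web3.
Nothing further is reachable.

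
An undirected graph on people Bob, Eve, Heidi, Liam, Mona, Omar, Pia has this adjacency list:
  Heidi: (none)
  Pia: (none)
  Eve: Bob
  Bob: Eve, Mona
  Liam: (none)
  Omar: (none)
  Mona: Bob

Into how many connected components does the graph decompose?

5

From Bob: component {Bob, Eve, Mona}.
From Heidi: component {Heidi}.
From Liam: component {Liam}.
From Omar: component {Omar}.
From Pia: component {Pia}.
That's 5 components.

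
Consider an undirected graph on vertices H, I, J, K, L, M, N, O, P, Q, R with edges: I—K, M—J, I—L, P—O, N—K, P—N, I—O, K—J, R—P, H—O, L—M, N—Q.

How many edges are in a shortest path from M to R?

Distance 0: M.
Distance 1: J, L.
Distance 2: I, K.
Distance 3: N, O.
Distance 4: H, P, Q.
Distance 5: R — contains R.

5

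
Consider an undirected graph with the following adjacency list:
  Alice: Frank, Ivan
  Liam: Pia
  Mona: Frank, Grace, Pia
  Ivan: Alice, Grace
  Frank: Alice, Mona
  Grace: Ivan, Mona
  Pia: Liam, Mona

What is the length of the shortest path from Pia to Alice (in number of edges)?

Distance 0: Pia.
Distance 1: Liam, Mona.
Distance 2: Frank, Grace.
Distance 3: Alice, Ivan — contains Alice.

3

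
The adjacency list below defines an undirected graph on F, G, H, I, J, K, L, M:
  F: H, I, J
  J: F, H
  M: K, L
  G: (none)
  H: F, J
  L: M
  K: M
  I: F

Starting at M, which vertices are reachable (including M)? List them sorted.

Start at M.
Its neighbours: K, L.
Nothing further is reachable.

K, L, M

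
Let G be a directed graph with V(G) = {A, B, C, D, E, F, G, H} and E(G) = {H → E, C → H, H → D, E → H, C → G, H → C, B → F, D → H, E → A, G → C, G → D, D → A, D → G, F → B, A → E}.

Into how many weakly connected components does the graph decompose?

2

From A: component {A, C, D, E, G, H}.
From B: component {B, F}.
That's 2 components.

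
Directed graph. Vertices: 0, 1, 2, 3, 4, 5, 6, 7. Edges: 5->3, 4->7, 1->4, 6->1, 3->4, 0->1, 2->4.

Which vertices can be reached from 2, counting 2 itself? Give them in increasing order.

2, 4, 7

Start at 2.
Its neighbours: 4.
Then their neighbours: 7.
Nothing further is reachable.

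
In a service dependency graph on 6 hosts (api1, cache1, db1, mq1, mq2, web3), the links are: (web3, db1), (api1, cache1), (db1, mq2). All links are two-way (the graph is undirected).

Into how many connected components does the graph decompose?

3

From api1: component {api1, cache1}.
From db1: component {db1, mq2, web3}.
From mq1: component {mq1}.
That's 3 components.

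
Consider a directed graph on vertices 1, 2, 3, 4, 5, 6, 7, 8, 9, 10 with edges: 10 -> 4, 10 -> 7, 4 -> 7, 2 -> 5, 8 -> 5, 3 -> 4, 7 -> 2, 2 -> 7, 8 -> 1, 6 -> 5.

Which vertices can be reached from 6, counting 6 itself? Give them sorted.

Start at 6.
Its neighbours: 5.
Nothing further is reachable.

5, 6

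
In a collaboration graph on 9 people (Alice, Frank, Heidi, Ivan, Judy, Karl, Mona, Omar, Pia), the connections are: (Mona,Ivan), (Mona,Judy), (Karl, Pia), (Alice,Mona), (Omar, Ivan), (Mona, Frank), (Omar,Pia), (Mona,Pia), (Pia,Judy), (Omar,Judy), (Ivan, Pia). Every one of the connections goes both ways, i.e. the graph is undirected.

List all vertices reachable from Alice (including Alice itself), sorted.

Alice, Frank, Ivan, Judy, Karl, Mona, Omar, Pia

Start at Alice.
Its neighbours: Mona.
Then their neighbours: Frank, Ivan, Judy, Pia.
Then next layer: Karl, Omar.
Nothing further is reachable.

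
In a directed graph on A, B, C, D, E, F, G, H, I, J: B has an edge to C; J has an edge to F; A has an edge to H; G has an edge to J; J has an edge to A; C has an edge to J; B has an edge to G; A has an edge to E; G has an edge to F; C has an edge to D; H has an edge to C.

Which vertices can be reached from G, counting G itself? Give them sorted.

Start at G.
Its neighbours: F, J.
Then their neighbours: A.
Then next layer: E, H.
Then next layer: C.
Then next layer: D.
Nothing further is reachable.

A, C, D, E, F, G, H, J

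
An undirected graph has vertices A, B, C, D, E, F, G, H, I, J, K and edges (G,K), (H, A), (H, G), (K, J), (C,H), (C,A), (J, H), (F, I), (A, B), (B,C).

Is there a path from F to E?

No

Explore from F.
Distance 1: reach I.
The search is exhausted without reaching E; it lies in a different component.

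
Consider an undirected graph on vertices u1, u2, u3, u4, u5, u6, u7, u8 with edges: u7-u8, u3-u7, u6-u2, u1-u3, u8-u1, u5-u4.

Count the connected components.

From u1: component {u1, u3, u7, u8}.
From u2: component {u2, u6}.
From u4: component {u4, u5}.
That's 3 components.

3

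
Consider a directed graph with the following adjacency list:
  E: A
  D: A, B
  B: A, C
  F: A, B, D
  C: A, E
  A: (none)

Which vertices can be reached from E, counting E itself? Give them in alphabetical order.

A, E

Start at E.
Its neighbours: A.
Nothing further is reachable.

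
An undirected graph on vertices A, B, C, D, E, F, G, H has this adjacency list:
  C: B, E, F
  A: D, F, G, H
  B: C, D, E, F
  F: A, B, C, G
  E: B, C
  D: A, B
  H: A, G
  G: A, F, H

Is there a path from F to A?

Yes

Explore from F.
Distance 1: reach A, B, C, G.
Found A.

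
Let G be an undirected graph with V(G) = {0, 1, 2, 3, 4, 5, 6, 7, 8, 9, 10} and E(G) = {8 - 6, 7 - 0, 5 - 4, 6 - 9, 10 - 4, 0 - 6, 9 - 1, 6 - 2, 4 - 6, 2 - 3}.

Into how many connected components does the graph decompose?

1

From 0: component {0, 1, 2, 3, 4, 5, 6, 7, 8, 9, 10}.
That's 1 component.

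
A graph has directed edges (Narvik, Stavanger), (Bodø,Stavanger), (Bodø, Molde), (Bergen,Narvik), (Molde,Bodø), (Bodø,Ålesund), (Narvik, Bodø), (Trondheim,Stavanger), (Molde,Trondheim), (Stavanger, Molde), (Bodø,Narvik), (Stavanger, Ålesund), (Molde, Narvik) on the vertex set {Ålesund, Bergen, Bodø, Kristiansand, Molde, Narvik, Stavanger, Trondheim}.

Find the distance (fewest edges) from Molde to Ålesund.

Distance 0: Molde.
Distance 1: Bodø, Narvik, Trondheim.
Distance 2: Ålesund, Stavanger — contains Ålesund.

2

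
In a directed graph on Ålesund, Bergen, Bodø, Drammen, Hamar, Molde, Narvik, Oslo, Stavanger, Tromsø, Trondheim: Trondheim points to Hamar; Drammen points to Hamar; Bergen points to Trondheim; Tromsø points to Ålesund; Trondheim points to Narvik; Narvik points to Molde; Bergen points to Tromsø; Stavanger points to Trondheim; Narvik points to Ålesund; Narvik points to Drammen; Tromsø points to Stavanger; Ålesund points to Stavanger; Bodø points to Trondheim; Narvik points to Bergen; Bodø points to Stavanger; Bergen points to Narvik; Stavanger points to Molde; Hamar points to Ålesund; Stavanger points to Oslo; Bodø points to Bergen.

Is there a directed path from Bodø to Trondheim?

Explore from Bodø.
Distance 1: reach Bergen, Stavanger, Trondheim.
Found Trondheim.

Yes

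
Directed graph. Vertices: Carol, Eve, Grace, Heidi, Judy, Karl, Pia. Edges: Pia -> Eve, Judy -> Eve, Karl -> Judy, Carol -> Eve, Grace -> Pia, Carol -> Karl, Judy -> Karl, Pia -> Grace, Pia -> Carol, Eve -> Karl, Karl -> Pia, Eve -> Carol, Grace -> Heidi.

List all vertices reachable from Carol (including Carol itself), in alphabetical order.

Carol, Eve, Grace, Heidi, Judy, Karl, Pia

Start at Carol.
Its neighbours: Eve, Karl.
Then their neighbours: Judy, Pia.
Then next layer: Grace.
Then next layer: Heidi.
Every vertex is now reached.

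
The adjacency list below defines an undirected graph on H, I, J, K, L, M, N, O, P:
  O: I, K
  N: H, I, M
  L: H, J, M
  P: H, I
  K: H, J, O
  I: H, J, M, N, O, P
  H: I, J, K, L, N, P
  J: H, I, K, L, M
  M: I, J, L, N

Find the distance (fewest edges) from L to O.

Distance 0: L.
Distance 1: H, J, M.
Distance 2: I, K, N, P.
Distance 3: O — contains O.

3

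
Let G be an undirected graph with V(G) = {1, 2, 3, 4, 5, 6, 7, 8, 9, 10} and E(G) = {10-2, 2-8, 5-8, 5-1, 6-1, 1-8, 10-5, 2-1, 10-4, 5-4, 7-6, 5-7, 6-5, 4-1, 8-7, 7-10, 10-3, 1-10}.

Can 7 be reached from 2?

Yes

Explore from 2.
Distance 1: reach 1, 8, 10.
Distance 2: reach 3, 4, 5, 6, 7.
Found 7.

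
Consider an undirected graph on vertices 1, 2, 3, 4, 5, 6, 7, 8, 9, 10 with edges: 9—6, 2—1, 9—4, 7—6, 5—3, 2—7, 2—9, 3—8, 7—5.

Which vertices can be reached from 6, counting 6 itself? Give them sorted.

1, 2, 3, 4, 5, 6, 7, 8, 9

Start at 6.
Its neighbours: 7, 9.
Then their neighbours: 2, 4, 5.
Then next layer: 1, 3.
Then next layer: 8.
Nothing further is reachable.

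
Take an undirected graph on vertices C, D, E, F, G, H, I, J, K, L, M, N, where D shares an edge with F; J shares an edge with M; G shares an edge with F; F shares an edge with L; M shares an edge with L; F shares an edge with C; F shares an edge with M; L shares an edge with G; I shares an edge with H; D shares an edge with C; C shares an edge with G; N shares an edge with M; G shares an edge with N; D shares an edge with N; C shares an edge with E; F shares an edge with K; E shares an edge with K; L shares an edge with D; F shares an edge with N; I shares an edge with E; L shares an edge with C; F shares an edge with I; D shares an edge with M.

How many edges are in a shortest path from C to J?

Distance 0: C.
Distance 1: D, E, F, G, L.
Distance 2: I, K, M, N.
Distance 3: H, J — contains J.

3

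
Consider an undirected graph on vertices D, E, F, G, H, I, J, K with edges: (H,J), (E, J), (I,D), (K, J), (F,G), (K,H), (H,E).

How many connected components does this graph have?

From D: component {D, I}.
From E: component {E, H, J, K}.
From F: component {F, G}.
That's 3 components.

3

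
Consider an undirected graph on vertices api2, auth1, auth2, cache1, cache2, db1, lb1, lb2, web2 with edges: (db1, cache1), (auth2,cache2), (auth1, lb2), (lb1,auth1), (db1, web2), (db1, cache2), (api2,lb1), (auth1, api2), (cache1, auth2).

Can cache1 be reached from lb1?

Explore from lb1.
Distance 1: reach api2, auth1.
Distance 2: reach lb2.
The search is exhausted without reaching cache1; it lies in a different component.

No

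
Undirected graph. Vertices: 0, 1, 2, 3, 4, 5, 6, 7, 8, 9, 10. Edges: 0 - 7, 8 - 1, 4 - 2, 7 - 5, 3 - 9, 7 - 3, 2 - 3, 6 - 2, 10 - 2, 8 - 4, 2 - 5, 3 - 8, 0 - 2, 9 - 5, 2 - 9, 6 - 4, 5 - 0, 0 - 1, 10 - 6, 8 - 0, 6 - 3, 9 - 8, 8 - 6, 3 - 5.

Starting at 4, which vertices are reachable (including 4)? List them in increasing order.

0, 1, 2, 3, 4, 5, 6, 7, 8, 9, 10

Start at 4.
Its neighbours: 2, 6, 8.
Then their neighbours: 0, 1, 3, 5, 9, 10.
Then next layer: 7.
Every vertex is now reached.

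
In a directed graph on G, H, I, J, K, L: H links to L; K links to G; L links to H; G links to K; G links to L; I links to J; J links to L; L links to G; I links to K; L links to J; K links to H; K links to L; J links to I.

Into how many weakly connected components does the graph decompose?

From G: component {G, H, I, J, K, L}.
That's 1 component.

1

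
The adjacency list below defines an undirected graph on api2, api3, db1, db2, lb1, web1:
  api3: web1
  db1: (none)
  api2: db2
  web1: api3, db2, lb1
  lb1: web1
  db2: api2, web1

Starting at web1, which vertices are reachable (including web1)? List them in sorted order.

api2, api3, db2, lb1, web1

Start at web1.
Its neighbours: api3, db2, lb1.
Then their neighbours: api2.
Nothing further is reachable.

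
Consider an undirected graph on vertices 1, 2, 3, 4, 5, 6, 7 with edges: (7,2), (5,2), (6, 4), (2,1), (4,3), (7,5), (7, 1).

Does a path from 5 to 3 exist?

No

Explore from 5.
Distance 1: reach 2, 7.
Distance 2: reach 1.
The search is exhausted without reaching 3; it lies in a different component.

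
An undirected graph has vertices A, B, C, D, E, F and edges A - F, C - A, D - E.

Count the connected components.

3

From A: component {A, C, F}.
From B: component {B}.
From D: component {D, E}.
That's 3 components.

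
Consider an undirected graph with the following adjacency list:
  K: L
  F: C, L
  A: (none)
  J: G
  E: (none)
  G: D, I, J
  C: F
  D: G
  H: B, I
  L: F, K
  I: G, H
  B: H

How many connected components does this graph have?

From A: component {A}.
From B: component {B, D, G, H, I, J}.
From C: component {C, F, K, L}.
From E: component {E}.
That's 4 components.

4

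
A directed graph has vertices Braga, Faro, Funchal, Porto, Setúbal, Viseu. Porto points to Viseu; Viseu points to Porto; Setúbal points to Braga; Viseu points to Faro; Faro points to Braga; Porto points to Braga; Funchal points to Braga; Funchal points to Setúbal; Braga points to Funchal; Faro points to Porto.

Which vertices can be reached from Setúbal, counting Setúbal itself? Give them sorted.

Start at Setúbal.
Its neighbours: Braga.
Then their neighbours: Funchal.
Nothing further is reachable.

Braga, Funchal, Setúbal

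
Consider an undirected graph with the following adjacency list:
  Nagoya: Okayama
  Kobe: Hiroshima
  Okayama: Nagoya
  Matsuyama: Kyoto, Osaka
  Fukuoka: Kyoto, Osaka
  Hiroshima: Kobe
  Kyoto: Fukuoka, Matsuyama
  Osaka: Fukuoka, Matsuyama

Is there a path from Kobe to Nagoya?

Explore from Kobe.
Distance 1: reach Hiroshima.
The search is exhausted without reaching Nagoya; it lies in a different component.

No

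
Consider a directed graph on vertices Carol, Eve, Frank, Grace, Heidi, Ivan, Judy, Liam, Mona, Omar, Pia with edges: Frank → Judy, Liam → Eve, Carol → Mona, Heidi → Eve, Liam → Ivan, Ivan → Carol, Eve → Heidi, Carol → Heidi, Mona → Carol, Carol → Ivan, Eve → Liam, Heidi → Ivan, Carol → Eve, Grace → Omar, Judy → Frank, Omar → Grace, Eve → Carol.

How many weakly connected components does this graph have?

From Carol: component {Carol, Eve, Heidi, Ivan, Liam, Mona}.
From Frank: component {Frank, Judy}.
From Grace: component {Grace, Omar}.
From Pia: component {Pia}.
That's 4 components.

4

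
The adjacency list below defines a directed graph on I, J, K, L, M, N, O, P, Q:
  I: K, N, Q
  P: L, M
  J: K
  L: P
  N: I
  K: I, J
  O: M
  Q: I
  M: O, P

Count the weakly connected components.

2

From I: component {I, J, K, N, Q}.
From L: component {L, M, O, P}.
That's 2 components.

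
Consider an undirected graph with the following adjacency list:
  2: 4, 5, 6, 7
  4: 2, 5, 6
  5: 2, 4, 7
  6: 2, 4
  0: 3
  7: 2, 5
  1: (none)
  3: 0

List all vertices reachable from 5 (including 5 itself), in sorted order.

2, 4, 5, 6, 7

Start at 5.
Its neighbours: 2, 4, 7.
Then their neighbours: 6.
Nothing further is reachable.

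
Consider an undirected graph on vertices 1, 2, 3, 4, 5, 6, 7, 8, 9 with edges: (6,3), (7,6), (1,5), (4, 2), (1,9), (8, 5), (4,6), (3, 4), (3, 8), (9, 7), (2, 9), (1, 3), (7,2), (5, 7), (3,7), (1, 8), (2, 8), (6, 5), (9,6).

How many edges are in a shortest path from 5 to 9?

2

Distance 0: 5.
Distance 1: 1, 6, 7, 8.
Distance 2: 2, 3, 4, 9 — contains 9.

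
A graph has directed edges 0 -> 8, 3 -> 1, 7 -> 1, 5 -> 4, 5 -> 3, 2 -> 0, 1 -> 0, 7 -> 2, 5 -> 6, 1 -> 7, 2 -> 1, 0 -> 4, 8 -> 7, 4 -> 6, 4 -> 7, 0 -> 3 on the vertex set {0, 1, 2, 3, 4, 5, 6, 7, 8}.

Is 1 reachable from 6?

No

6 has no outgoing edges, so nothing is reachable from it.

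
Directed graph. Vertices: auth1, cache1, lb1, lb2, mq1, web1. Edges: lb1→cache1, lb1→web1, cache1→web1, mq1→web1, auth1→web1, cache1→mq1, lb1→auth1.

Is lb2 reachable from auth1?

Explore from auth1.
Distance 1: reach web1.
The search from auth1 is exhausted; no directed path reaches lb2.

No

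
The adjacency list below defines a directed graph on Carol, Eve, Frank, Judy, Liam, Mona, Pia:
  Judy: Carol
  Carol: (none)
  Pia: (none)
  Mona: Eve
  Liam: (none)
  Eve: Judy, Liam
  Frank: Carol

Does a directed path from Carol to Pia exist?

Carol has no outgoing edges, so nothing is reachable from it.

No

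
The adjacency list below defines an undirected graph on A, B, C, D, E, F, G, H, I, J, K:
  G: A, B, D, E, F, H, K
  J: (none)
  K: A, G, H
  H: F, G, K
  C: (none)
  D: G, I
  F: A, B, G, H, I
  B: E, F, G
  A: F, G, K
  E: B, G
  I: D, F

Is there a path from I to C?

No

Explore from I.
Distance 1: reach D, F.
Distance 2: reach A, B, G, H.
Distance 3: reach E, K.
The search is exhausted without reaching C; it lies in a different component.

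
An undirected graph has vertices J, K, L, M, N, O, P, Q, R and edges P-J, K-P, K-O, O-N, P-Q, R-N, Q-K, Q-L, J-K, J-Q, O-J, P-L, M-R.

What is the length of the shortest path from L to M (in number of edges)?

Distance 0: L.
Distance 1: P, Q.
Distance 2: J, K.
Distance 3: O.
Distance 4: N.
Distance 5: R.
Distance 6: M — contains M.

6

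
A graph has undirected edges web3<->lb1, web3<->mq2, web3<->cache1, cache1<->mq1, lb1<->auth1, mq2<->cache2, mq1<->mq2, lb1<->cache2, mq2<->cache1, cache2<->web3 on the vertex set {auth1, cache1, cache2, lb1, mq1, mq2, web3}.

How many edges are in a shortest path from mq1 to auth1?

4

Distance 0: mq1.
Distance 1: cache1, mq2.
Distance 2: cache2, web3.
Distance 3: lb1.
Distance 4: auth1 — contains auth1.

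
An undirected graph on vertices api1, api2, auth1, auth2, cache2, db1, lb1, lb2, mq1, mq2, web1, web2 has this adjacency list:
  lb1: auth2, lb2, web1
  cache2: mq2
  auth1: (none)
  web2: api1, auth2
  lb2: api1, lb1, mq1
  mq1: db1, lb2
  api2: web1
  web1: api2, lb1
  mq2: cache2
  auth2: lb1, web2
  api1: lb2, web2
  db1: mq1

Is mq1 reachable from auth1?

No

auth1 has no edges, so nothing is reachable from it.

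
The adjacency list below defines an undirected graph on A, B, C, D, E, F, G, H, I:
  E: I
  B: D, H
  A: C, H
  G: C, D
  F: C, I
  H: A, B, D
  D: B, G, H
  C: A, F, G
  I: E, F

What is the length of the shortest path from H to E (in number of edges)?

5

Distance 0: H.
Distance 1: A, B, D.
Distance 2: C, G.
Distance 3: F.
Distance 4: I.
Distance 5: E — contains E.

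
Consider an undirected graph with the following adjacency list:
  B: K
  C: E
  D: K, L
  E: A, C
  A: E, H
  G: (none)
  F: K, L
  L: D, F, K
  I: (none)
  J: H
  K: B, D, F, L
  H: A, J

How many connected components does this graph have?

From A: component {A, C, E, H, J}.
From B: component {B, D, F, K, L}.
From G: component {G}.
From I: component {I}.
That's 4 components.

4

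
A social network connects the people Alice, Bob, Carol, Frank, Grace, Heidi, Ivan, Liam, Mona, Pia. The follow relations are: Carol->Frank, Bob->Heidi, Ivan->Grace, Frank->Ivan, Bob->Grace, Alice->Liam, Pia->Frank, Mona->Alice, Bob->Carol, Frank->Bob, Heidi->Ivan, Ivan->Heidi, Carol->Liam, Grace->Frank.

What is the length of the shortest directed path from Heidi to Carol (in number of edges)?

5

Distance 0: Heidi.
Distance 1: Ivan.
Distance 2: Grace.
Distance 3: Frank.
Distance 4: Bob.
Distance 5: Carol — contains Carol.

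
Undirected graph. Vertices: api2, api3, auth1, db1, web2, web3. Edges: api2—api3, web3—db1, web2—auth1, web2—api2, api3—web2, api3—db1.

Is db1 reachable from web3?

Yes

Explore from web3.
Distance 1: reach db1.
Found db1.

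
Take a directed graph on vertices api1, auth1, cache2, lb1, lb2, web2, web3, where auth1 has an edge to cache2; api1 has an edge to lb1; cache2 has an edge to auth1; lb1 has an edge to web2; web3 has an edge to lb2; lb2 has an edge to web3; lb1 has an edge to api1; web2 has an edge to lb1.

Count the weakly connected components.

From api1: component {api1, lb1, web2}.
From auth1: component {auth1, cache2}.
From lb2: component {lb2, web3}.
That's 3 components.

3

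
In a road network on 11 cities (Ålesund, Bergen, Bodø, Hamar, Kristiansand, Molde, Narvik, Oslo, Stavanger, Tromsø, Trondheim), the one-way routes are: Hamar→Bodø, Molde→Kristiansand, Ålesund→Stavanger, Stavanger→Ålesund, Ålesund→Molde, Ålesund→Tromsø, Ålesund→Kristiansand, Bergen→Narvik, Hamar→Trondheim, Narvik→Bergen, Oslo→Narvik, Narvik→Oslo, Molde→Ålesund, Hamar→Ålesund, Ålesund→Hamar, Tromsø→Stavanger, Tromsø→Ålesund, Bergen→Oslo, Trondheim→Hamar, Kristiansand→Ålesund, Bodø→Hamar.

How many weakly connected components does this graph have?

From Ålesund: component {Ålesund, Bodø, Hamar, Kristiansand, Molde, Stavanger, Tromsø, Trondheim}.
From Bergen: component {Bergen, Narvik, Oslo}.
That's 2 components.

2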